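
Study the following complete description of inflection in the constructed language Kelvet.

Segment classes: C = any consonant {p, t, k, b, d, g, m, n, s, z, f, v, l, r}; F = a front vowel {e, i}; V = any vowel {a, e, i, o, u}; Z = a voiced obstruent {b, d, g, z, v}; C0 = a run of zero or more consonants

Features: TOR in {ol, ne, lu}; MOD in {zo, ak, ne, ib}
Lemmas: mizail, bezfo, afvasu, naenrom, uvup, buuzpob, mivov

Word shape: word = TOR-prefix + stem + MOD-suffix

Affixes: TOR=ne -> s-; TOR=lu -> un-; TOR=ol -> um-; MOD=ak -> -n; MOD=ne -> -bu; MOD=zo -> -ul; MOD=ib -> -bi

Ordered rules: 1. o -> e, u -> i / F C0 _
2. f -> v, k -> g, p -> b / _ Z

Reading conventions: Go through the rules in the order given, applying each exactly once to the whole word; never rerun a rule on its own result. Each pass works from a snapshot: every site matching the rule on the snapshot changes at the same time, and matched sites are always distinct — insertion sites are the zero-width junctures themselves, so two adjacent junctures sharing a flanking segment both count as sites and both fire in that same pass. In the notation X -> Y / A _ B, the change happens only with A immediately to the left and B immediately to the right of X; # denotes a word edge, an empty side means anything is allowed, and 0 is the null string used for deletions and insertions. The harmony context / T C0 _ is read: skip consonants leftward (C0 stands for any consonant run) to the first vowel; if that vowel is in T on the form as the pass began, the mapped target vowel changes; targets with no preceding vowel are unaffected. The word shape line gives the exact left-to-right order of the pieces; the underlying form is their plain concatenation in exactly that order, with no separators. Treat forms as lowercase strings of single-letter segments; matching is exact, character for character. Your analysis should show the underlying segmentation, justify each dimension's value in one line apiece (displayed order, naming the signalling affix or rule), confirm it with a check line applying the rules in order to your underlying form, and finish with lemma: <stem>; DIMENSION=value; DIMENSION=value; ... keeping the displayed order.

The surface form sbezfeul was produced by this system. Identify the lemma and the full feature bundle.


underlying: s-bezfo-ul
TOR=ne - signalled by the affix s-
MOD=zo - signalled by the affix -ul
check: sbezfoul -> sbezfeul -> sbezfeul
lemma: bezfo; TOR=ne; MOD=zo


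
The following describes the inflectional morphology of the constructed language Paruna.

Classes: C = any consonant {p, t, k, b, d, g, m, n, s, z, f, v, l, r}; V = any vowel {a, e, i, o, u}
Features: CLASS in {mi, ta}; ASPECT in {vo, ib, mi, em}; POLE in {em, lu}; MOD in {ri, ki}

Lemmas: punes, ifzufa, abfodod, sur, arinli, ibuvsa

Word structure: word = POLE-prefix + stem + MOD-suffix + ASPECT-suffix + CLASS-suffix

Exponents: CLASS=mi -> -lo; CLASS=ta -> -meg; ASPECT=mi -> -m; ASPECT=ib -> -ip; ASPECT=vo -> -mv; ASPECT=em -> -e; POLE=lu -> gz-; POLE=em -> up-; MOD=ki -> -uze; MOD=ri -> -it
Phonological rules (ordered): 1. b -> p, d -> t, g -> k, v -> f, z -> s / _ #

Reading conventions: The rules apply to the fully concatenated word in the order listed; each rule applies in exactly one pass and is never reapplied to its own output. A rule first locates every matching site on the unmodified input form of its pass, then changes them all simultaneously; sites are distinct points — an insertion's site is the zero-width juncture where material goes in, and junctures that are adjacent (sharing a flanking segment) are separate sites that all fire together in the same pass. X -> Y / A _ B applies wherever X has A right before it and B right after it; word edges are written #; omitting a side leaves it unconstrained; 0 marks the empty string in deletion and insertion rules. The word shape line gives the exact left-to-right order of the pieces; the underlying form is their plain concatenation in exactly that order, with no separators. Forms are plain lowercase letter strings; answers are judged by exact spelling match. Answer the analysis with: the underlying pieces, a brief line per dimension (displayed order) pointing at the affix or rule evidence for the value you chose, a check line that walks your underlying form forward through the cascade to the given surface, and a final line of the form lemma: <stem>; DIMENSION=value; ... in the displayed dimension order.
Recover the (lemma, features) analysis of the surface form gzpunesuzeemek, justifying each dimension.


underlying: gz-punes-uze-e-meg
CLASS=ta - signalled by the affix -meg
ASPECT=em - signalled by the affix -e
POLE=lu - signalled by the affix gz-
MOD=ki - signalled by the affix -uze
check: gzpunesuzeemeg -> gzpunesuzeemek
lemma: punes; CLASS=ta; ASPECT=em; POLE=lu; MOD=ki


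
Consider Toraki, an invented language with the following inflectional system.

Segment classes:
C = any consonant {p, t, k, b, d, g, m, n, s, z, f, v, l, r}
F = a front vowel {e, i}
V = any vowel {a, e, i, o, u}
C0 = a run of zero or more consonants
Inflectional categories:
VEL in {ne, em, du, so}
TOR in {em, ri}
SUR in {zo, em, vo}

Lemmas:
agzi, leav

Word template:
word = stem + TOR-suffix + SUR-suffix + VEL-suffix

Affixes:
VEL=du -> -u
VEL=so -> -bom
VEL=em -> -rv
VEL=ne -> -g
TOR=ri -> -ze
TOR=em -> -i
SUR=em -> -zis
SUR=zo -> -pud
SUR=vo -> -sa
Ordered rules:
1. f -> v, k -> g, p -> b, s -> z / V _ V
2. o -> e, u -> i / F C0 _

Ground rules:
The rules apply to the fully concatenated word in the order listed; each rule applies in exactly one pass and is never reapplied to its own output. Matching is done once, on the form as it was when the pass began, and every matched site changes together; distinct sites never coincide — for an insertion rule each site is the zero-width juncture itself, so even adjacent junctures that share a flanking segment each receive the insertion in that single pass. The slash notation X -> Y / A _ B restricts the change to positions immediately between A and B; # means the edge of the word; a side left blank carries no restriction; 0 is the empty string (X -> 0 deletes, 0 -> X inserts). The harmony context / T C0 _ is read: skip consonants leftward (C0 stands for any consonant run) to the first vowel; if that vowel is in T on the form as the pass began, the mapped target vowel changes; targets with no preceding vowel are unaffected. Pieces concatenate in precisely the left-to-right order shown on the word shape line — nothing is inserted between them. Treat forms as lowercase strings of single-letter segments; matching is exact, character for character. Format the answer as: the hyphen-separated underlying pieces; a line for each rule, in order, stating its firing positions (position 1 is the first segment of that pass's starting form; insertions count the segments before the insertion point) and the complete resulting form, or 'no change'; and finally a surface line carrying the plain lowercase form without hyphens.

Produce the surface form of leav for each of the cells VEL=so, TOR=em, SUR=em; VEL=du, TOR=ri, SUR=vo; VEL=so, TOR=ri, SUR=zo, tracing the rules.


cell VEL=so, TOR=em, SUR=em:
underlying: leav-i-zis-bom
1. f -> v, k -> g, p -> b, s -> z / V _ V: no change
2. o -> e, u -> i / F C0 _: fires at position(s) 10: leavizisbem
surface: leavizisbem

cell VEL=du, TOR=ri, SUR=vo:
underlying: leav-ze-sa-u
1. f -> v, k -> g, p -> b, s -> z / V _ V: fires at position(s) 7: leavzezau
2. o -> e, u -> i / F C0 _: no change
surface: leavzezau

cell VEL=so, TOR=ri, SUR=zo:
underlying: leav-ze-pud-bom
1. f -> v, k -> g, p -> b, s -> z / V _ V: fires at position(s) 7: leavzebudbom
2. o -> e, u -> i / F C0 _: fires at position(s) 8: leavzebidbom
surface: leavzebidbom


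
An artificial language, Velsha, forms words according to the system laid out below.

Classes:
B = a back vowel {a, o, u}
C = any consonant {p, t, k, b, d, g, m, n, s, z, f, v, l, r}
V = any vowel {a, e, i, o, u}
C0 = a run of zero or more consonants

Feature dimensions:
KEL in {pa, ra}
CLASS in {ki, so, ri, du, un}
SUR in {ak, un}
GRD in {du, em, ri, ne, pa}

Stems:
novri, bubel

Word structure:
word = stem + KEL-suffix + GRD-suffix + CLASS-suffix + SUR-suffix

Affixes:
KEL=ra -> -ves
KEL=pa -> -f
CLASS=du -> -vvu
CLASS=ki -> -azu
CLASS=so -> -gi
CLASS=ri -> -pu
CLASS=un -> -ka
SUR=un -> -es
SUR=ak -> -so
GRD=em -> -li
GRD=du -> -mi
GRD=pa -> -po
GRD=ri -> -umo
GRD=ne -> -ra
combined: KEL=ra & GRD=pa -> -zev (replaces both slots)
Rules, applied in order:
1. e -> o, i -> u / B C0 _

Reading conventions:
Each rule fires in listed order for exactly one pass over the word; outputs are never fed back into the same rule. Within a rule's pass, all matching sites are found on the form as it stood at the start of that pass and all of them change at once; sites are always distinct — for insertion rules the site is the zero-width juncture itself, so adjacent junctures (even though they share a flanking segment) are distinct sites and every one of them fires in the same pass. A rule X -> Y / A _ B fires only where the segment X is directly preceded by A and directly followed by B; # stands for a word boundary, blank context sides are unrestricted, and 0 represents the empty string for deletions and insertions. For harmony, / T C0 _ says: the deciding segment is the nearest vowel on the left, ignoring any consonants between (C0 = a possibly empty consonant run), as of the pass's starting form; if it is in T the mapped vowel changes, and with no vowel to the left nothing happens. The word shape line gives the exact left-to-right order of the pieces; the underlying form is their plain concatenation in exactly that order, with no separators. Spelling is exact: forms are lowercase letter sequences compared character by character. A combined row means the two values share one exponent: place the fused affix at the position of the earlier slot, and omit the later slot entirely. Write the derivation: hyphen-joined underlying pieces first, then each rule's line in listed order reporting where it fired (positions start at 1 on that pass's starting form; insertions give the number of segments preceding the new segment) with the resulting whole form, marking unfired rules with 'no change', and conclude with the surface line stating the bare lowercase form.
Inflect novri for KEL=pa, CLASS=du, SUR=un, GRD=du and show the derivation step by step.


underlying: novri-f-mi-vvu-es
1. e -> o, i -> u / B C0 _: fires at position(s) 5, 12: novrufmivvuos
surface: novrufmivvuos


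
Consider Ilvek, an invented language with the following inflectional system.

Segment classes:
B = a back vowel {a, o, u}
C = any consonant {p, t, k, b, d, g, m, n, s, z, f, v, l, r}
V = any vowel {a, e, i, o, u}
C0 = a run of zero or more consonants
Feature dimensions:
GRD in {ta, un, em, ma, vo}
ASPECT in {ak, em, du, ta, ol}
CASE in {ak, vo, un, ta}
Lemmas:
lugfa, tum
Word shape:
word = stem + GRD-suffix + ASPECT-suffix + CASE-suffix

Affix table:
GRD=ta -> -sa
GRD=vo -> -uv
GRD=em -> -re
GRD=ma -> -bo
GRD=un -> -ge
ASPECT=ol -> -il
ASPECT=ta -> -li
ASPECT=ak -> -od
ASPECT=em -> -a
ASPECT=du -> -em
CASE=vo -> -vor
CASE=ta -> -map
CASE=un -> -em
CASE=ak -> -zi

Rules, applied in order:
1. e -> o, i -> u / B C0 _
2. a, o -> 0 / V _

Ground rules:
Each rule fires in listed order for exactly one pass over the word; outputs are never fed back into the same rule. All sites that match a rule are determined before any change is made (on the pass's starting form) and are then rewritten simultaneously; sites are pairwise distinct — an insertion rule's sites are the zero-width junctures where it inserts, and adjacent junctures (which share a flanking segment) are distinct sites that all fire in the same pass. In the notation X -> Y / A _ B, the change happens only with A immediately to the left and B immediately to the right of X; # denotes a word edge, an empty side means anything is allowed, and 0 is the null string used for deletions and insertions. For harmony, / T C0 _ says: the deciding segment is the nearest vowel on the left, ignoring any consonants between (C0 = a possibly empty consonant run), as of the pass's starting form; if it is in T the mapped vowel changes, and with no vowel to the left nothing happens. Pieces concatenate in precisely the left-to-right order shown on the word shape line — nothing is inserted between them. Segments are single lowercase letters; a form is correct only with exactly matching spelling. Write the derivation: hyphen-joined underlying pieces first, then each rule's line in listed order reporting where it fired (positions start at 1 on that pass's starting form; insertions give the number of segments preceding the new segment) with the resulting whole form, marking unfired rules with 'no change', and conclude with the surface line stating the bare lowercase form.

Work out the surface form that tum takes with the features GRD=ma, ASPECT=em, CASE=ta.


underlying: tum-bo-a-map
1. e -> o, i -> u / B C0 _: no change
2. a, o -> 0 / V _: fires at position(s) 6: tumbomap
surface: tumbomap


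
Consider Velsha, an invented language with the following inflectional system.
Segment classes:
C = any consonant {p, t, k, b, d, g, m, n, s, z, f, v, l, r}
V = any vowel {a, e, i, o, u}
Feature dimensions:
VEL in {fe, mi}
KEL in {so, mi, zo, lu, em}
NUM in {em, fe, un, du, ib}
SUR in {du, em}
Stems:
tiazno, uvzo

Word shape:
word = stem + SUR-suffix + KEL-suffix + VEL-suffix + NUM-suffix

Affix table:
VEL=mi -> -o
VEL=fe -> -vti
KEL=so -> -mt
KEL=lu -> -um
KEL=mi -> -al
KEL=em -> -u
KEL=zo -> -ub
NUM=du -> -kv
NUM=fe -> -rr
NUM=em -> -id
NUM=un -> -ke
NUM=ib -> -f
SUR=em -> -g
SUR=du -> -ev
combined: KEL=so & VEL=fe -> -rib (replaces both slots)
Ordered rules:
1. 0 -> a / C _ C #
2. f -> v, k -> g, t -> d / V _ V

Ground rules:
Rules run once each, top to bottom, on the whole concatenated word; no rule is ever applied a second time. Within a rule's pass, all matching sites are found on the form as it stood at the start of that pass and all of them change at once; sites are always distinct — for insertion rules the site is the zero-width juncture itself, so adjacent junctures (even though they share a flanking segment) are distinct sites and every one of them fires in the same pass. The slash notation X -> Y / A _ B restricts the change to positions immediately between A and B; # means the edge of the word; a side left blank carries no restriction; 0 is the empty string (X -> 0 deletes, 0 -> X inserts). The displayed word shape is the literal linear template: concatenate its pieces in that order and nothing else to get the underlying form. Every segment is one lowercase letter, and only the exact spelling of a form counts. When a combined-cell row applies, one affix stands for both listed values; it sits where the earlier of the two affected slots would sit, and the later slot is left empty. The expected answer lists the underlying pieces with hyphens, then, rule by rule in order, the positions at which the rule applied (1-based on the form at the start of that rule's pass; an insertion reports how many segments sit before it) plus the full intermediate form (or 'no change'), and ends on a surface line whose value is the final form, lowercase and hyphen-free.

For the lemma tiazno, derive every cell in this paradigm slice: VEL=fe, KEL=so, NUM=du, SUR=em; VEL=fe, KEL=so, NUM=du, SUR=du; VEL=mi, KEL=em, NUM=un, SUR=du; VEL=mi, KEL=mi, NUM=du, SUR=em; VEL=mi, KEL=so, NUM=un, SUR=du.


cell VEL=fe, KEL=so, NUM=du, SUR=em:
underlying: tiazno-g-rib-kv
1. 0 -> a / C _ C #: inserts after position(s) 11: tiaznogribkav
2. f -> v, k -> g, t -> d / V _ V: no change
surface: tiaznogribkav

cell VEL=fe, KEL=so, NUM=du, SUR=du:
underlying: tiazno-ev-rib-kv
1. 0 -> a / C _ C #: inserts after position(s) 12: tiaznoevribkav
2. f -> v, k -> g, t -> d / V _ V: no change
surface: tiaznoevribkav

cell VEL=mi, KEL=em, NUM=un, SUR=du:
underlying: tiazno-ev-u-o-ke
1. 0 -> a / C _ C #: no change
2. f -> v, k -> g, t -> d / V _ V: fires at position(s) 11: tiaznoevuoge
surface: tiaznoevuoge

cell VEL=mi, KEL=mi, NUM=du, SUR=em:
underlying: tiazno-g-al-o-kv
1. 0 -> a / C _ C #: inserts after position(s) 11: tiaznogalokav
2. f -> v, k -> g, t -> d / V _ V: fires at position(s) 11: tiaznogalogav
surface: tiaznogalogav

cell VEL=mi, KEL=so, NUM=un, SUR=du:
underlying: tiazno-ev-mt-o-ke
1. 0 -> a / C _ C #: no change
2. f -> v, k -> g, t -> d / V _ V: fires at position(s) 12: tiaznoevmtoge
surface: tiaznoevmtoge


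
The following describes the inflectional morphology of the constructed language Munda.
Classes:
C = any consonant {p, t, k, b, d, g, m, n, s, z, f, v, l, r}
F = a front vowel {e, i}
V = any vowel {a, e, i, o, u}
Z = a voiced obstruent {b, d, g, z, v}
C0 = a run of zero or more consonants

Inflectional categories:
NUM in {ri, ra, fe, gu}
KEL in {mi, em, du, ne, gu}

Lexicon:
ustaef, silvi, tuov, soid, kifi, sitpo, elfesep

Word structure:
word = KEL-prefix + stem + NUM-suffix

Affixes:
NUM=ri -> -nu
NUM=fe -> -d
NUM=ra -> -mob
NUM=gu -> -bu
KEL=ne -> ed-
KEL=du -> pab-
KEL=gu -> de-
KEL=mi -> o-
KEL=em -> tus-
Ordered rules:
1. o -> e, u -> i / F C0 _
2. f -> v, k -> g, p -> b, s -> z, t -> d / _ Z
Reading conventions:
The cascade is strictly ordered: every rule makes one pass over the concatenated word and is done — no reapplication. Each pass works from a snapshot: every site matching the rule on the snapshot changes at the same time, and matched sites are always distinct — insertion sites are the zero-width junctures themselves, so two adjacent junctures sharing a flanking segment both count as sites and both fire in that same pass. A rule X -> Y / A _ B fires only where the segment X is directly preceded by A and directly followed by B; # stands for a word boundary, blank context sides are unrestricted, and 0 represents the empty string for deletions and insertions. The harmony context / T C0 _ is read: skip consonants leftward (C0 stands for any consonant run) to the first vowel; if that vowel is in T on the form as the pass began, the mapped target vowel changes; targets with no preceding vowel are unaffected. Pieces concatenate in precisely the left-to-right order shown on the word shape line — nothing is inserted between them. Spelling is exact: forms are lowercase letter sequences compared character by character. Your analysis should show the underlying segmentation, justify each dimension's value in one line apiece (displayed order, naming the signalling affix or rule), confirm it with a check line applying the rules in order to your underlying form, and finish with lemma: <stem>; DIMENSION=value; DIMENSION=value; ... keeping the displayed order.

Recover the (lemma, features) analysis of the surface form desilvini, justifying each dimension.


underlying: de-silvi-nu
NUM=ri - signalled by the affix -nu
KEL=gu - signalled by the affix de-
check: desilvinu -> desilvini -> desilvini
lemma: silvi; NUM=ri; KEL=gu


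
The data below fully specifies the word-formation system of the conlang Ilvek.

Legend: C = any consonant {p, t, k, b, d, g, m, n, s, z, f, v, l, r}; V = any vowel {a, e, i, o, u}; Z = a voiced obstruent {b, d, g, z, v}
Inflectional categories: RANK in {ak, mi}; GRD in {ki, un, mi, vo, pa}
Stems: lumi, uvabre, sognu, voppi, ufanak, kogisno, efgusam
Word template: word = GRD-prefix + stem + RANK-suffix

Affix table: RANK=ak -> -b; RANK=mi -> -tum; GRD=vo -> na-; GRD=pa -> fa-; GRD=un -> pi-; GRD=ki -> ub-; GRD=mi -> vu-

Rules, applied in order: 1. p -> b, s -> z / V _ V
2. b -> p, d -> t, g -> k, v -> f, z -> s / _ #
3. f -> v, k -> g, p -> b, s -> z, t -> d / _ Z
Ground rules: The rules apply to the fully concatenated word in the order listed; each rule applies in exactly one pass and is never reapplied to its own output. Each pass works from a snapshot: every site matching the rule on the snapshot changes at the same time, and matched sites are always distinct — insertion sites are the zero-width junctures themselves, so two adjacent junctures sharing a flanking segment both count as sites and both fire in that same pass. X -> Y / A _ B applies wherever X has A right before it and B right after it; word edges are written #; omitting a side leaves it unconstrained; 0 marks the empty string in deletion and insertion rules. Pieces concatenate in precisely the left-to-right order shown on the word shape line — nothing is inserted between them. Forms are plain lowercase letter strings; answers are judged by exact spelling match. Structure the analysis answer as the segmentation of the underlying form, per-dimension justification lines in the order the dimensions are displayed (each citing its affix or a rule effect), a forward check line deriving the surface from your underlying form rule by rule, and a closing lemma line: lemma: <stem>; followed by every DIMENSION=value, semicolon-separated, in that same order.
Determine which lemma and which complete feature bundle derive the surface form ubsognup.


underlying: ub-sognu-b
RANK=ak - signalled by the affix -b
GRD=ki - signalled by the affix ub-
check: ubsognub -> ubsognub -> ubsognup -> ubsognup
lemma: sognu; RANK=ak; GRD=ki


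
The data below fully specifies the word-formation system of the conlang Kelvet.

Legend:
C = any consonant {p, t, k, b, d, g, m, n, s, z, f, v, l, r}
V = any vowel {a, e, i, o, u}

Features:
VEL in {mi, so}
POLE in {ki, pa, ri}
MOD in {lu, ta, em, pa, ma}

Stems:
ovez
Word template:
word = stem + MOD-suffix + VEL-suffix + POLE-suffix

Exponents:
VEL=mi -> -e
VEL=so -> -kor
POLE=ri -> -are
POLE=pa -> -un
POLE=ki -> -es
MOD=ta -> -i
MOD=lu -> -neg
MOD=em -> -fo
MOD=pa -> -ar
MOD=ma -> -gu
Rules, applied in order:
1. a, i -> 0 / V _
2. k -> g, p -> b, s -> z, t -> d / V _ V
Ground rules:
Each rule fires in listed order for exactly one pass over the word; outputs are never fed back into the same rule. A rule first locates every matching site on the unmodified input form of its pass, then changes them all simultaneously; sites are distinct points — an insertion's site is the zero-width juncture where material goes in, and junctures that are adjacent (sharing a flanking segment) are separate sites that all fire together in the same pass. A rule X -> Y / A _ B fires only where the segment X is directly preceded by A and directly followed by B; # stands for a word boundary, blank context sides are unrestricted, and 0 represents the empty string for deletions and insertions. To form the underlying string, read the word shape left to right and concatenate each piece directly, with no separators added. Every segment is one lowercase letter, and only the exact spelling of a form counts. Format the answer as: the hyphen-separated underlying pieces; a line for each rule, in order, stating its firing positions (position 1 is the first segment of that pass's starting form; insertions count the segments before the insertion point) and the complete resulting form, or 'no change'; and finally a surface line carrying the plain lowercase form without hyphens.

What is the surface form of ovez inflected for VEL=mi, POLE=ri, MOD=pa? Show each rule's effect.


underlying: ovez-ar-e-are
1. a, i -> 0 / V _: fires at position(s) 8: ovezarere
2. k -> g, p -> b, s -> z, t -> d / V _ V: no change
surface: ovezarere


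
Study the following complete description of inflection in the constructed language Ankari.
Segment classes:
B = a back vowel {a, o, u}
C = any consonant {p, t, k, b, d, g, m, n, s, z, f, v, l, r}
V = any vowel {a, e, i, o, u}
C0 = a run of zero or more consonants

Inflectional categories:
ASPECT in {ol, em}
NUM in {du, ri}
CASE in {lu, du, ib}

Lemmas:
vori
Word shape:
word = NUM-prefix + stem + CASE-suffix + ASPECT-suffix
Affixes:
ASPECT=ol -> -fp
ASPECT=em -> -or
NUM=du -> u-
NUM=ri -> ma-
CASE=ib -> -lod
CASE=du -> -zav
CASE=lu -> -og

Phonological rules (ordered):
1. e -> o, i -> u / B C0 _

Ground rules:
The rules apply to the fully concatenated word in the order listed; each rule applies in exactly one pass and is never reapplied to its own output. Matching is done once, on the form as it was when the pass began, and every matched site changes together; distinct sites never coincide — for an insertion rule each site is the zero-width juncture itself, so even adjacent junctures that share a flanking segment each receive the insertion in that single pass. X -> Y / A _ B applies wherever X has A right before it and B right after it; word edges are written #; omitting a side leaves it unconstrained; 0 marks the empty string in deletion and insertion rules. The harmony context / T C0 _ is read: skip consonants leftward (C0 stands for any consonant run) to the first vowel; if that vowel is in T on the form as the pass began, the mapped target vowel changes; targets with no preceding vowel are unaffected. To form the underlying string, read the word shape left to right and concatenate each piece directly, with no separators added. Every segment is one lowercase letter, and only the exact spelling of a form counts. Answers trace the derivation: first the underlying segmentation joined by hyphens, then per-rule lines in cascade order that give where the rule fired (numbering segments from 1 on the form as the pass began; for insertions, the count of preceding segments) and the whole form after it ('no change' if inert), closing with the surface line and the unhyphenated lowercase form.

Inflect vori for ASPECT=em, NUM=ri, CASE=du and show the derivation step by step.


underlying: ma-vori-zav-or
1. e -> o, i -> u / B C0 _: fires at position(s) 6: mavoruzavor
surface: mavoruzavor


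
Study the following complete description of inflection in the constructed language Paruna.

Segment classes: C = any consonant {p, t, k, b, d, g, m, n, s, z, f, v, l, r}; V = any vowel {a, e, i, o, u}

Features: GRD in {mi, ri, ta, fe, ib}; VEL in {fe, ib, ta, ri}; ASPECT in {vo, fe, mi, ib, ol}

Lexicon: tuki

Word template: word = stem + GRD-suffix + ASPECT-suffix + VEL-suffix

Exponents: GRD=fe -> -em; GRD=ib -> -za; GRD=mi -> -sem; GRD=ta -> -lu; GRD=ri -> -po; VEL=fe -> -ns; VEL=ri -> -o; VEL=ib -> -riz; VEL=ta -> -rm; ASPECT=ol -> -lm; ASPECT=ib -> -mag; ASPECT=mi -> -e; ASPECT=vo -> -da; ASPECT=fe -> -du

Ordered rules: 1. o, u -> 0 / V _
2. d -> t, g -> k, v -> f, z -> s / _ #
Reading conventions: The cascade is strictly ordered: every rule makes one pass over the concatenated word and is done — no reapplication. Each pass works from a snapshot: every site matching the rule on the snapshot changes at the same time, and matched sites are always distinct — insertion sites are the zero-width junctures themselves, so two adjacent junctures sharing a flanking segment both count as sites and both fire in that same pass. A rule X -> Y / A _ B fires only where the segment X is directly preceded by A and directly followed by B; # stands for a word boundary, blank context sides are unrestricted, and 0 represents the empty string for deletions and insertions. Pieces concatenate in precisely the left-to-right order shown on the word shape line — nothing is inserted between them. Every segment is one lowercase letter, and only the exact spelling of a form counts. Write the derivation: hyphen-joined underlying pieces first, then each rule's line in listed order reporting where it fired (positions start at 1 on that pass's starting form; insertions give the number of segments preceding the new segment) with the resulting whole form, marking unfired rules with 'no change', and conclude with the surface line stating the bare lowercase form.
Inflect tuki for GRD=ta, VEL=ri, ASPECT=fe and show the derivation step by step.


underlying: tuki-lu-du-o
1. o, u -> 0 / V _: fires at position(s) 9: tukiludu
2. d -> t, g -> k, v -> f, z -> s / _ #: no change
surface: tukiludu


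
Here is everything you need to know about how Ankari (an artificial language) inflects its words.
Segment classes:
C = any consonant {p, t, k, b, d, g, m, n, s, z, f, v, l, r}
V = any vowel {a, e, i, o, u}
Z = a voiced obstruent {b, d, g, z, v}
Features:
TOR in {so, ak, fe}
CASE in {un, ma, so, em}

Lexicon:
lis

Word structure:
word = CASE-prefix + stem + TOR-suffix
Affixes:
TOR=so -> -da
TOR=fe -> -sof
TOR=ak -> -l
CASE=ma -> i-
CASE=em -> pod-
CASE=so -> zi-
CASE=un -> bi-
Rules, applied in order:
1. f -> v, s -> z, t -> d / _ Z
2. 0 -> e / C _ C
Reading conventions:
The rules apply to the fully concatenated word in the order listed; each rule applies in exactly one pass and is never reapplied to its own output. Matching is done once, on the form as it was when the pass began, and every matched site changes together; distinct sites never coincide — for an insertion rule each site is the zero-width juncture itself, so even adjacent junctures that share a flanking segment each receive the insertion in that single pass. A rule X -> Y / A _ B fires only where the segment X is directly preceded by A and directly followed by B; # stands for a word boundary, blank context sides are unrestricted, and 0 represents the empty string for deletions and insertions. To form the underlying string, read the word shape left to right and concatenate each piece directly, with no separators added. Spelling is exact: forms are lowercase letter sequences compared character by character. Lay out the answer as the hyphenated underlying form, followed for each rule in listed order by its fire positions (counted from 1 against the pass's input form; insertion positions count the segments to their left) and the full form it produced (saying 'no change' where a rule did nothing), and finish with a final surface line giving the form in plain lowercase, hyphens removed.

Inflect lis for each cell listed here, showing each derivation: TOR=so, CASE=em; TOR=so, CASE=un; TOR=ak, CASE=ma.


cell TOR=so, CASE=em:
underlying: pod-lis-da
1. f -> v, s -> z, t -> d / _ Z: fires at position(s) 6: podlizda
2. 0 -> e / C _ C: inserts after position(s) 3, 6: podelizeda
surface: podelizeda

cell TOR=so, CASE=un:
underlying: bi-lis-da
1. f -> v, s -> z, t -> d / _ Z: fires at position(s) 5: bilizda
2. 0 -> e / C _ C: inserts after position(s) 5: bilizeda
surface: bilizeda

cell TOR=ak, CASE=ma:
underlying: i-lis-l
1. f -> v, s -> z, t -> d / _ Z: no change
2. 0 -> e / C _ C: inserts after position(s) 4: ilisel
surface: ilisel


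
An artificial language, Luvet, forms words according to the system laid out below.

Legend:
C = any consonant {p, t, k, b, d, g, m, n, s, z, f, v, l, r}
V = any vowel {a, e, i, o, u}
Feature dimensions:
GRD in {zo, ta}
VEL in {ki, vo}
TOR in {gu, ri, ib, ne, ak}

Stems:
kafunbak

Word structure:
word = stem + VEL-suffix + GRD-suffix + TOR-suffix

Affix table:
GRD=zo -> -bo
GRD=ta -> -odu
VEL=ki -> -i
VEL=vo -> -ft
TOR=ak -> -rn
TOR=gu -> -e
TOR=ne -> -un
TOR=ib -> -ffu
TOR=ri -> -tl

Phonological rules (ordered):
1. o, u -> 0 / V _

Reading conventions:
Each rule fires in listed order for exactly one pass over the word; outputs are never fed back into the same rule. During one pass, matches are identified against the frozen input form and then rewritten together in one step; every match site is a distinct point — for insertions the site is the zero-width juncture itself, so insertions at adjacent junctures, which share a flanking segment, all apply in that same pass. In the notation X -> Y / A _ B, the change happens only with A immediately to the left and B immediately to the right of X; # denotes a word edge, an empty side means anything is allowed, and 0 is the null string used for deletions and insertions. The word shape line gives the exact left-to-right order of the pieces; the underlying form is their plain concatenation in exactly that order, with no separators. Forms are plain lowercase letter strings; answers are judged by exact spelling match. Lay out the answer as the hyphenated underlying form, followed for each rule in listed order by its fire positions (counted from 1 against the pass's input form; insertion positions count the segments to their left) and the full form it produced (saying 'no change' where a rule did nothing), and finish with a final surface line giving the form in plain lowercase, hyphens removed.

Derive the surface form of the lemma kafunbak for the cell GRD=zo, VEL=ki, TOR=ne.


underlying: kafunbak-i-bo-un
1. o, u -> 0 / V _: fires at position(s) 12: kafunbakibon
surface: kafunbakibon


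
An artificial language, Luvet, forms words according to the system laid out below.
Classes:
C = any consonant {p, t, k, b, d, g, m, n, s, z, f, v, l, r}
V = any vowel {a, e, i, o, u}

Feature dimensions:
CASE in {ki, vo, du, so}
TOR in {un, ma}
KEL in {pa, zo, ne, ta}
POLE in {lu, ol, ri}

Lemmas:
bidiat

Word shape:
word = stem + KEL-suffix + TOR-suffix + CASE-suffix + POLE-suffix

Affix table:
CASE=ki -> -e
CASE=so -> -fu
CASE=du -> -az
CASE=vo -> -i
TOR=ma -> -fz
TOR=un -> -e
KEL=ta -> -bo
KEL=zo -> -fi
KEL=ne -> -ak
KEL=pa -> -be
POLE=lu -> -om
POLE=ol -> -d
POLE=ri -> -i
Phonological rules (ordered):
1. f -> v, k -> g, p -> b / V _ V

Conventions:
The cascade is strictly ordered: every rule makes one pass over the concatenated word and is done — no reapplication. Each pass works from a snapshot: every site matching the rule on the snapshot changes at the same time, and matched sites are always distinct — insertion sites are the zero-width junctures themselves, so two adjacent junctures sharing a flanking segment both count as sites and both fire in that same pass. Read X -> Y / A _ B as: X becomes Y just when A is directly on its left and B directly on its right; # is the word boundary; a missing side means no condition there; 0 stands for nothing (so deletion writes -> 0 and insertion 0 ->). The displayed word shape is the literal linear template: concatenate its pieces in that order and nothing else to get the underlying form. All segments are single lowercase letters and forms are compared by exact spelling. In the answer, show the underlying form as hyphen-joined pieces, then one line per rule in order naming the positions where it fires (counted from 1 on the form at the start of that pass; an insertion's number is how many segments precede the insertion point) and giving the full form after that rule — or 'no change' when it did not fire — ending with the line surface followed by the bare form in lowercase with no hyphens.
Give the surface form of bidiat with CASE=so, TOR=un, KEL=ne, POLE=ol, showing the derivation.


underlying: bidiat-ak-e-fu-d
1. f -> v, k -> g, p -> b / V _ V: fires at position(s) 8, 10: bidiatagevud
surface: bidiatagevud


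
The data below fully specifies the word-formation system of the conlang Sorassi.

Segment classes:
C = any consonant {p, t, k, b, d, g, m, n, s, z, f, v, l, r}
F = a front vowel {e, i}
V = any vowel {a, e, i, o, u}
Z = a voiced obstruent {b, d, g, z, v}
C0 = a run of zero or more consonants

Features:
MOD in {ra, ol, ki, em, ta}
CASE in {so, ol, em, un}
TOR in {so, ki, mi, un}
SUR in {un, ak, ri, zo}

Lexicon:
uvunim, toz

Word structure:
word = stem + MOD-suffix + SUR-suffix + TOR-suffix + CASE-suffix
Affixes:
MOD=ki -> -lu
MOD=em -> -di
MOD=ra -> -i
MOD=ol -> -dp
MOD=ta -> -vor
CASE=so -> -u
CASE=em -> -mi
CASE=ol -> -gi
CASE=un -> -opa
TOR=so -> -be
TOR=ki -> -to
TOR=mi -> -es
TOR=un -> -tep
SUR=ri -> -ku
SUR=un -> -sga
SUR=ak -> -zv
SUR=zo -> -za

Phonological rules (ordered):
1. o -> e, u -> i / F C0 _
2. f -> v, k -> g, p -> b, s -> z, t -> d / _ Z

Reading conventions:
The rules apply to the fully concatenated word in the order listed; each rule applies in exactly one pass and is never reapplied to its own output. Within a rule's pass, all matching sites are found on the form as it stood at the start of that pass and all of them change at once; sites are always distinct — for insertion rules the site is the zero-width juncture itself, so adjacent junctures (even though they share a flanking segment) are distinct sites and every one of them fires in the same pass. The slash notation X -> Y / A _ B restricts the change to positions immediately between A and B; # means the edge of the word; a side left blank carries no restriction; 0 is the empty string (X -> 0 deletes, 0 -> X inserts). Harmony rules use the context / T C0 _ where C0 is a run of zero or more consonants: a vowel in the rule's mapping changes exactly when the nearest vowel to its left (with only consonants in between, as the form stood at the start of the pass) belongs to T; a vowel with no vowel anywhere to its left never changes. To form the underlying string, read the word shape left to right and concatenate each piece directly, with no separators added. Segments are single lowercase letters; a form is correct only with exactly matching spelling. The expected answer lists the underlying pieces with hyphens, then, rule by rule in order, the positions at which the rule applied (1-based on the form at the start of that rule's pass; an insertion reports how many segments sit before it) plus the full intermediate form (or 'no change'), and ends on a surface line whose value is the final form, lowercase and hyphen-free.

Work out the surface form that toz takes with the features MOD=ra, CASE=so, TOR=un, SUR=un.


underlying: toz-i-sga-tep-u
1. o -> e, u -> i / F C0 _: fires at position(s) 11: tozisgatepi
2. f -> v, k -> g, p -> b, s -> z, t -> d / _ Z: fires at position(s) 5: tozizgatepi
surface: tozizgatepi


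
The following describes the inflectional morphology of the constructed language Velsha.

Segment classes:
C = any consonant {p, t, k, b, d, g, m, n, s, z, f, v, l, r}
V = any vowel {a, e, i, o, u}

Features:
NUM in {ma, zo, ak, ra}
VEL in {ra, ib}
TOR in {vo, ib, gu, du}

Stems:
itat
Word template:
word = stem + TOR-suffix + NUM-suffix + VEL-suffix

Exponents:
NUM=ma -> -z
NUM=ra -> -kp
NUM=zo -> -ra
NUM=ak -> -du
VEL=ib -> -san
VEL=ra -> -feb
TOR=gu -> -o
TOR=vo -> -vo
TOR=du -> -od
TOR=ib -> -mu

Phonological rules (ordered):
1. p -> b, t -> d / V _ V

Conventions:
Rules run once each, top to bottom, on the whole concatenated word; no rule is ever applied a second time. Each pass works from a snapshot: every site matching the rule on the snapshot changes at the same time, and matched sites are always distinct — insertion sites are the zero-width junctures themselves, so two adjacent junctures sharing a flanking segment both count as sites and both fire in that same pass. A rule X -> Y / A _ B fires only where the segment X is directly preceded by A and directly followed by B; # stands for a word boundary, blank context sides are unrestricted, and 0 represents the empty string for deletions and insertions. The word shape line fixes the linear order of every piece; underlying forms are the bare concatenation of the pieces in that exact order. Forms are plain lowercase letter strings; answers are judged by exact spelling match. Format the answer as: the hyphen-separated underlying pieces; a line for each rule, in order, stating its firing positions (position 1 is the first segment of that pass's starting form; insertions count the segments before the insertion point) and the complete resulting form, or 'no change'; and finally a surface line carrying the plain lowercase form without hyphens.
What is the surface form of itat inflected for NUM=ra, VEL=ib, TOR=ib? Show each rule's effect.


underlying: itat-mu-kp-san
1. p -> b, t -> d / V _ V: fires at position(s) 2: idatmukpsan
surface: idatmukpsan


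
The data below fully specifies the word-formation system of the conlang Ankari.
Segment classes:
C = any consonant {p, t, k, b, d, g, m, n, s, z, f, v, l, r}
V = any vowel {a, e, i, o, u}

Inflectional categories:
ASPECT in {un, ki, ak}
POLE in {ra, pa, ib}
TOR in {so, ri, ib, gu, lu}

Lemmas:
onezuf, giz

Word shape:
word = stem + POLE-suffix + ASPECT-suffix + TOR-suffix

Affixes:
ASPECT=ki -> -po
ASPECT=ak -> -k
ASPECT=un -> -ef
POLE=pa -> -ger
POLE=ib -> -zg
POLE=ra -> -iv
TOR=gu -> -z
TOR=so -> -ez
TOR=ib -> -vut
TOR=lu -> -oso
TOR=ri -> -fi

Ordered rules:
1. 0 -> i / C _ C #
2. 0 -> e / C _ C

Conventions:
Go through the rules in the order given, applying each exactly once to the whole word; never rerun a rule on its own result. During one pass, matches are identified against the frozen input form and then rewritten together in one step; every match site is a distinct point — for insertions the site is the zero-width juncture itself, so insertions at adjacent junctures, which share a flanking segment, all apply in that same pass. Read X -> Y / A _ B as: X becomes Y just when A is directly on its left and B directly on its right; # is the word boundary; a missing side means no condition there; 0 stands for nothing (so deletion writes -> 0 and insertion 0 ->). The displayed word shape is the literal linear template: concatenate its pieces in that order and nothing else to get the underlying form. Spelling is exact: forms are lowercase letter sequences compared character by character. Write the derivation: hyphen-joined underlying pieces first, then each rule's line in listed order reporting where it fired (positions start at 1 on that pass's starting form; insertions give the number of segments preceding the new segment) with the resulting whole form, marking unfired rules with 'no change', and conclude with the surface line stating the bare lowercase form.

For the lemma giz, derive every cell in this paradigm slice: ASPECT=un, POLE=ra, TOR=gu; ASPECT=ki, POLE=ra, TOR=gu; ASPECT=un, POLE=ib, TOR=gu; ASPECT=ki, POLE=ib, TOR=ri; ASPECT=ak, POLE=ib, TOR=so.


cell ASPECT=un, POLE=ra, TOR=gu:
underlying: giz-iv-ef-z
1. 0 -> i / C _ C #: inserts after position(s) 7: gizivefiz
2. 0 -> e / C _ C: no change
surface: gizivefiz

cell ASPECT=ki, POLE=ra, TOR=gu:
underlying: giz-iv-po-z
1. 0 -> i / C _ C #: no change
2. 0 -> e / C _ C: inserts after position(s) 5: gizivepoz
surface: gizivepoz

cell ASPECT=un, POLE=ib, TOR=gu:
underlying: giz-zg-ef-z
1. 0 -> i / C _ C #: inserts after position(s) 7: gizzgefiz
2. 0 -> e / C _ C: inserts after position(s) 3, 4: gizezegefiz
surface: gizezegefiz

cell ASPECT=ki, POLE=ib, TOR=ri:
underlying: giz-zg-po-fi
1. 0 -> i / C _ C #: no change
2. 0 -> e / C _ C: inserts after position(s) 3, 4, 5: gizezegepofi
surface: gizezegepofi

cell ASPECT=ak, POLE=ib, TOR=so:
underlying: giz-zg-k-ez
1. 0 -> i / C _ C #: no change
2. 0 -> e / C _ C: inserts after position(s) 3, 4, 5: gizezegekez
surface: gizezegekez
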